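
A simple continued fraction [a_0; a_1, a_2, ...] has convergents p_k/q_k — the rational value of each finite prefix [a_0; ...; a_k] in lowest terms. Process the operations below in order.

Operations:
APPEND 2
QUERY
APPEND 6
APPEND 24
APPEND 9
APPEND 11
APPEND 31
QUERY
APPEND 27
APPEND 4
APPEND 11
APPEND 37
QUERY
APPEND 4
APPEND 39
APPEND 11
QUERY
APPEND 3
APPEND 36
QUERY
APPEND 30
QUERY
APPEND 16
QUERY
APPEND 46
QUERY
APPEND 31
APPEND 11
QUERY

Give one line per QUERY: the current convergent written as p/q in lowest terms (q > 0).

2/1
980672/452857
44644781779/20616171301
77797718281459/35925611527391
8733973626816967/4033194681524279
262259658135301663/121106875697672728
4204888503791643575/1941743205844287927
193687130832550906113/89441294344534917370
66287252518274117969971/30610281841095228907737

APPEND 2: p_0 = 2·1 + 0 = 2, q_0 = 2·0 + 1 = 1 → 2/1
APPEND 6: p_1 = 6·2 + 1 = 13, q_1 = 6·1 + 0 = 6 → 13/6
APPEND 24: p_2 = 24·13 + 2 = 314, q_2 = 24·6 + 1 = 145 → 314/145
APPEND 9: p_3 = 9·314 + 13 = 2839, q_3 = 9·145 + 6 = 1311 → 2839/1311
APPEND 11: p_4 = 11·2839 + 314 = 31543, q_4 = 11·1311 + 145 = 14566 → 31543/14566
APPEND 31: p_5 = 31·31543 + 2839 = 980672, q_5 = 31·14566 + 1311 = 452857 → 980672/452857
APPEND 27: p_6 = 27·980672 + 31543 = 26509687, q_6 = 27·452857 + 14566 = 12241705 → 26509687/12241705
APPEND 4: p_7 = 4·26509687 + 980672 = 107019420, q_7 = 4·12241705 + 452857 = 49419677 → 107019420/49419677
APPEND 11: p_8 = 11·107019420 + 26509687 = 1203723307, q_8 = 11·49419677 + 12241705 = 555858152 → 1203723307/555858152
APPEND 37: p_9 = 37·1203723307 + 107019420 = 44644781779, q_9 = 37·555858152 + 49419677 = 20616171301 → 44644781779/20616171301
APPEND 4: p_10 = 4·44644781779 + 1203723307 = 179782850423, q_10 = 4·20616171301 + 555858152 = 83020543356 → 179782850423/83020543356
APPEND 39: p_11 = 39·179782850423 + 44644781779 = 7056175948276, q_11 = 39·83020543356 + 20616171301 = 3258417362185 → 7056175948276/3258417362185
APPEND 11: p_12 = 11·7056175948276 + 179782850423 = 77797718281459, q_12 = 11·3258417362185 + 83020543356 = 35925611527391 → 77797718281459/35925611527391
APPEND 3: p_13 = 3·77797718281459 + 7056175948276 = 240449330792653, q_13 = 3·35925611527391 + 3258417362185 = 111035251944358 → 240449330792653/111035251944358
APPEND 36: p_14 = 36·240449330792653 + 77797718281459 = 8733973626816967, q_14 = 36·111035251944358 + 35925611527391 = 4033194681524279 → 8733973626816967/4033194681524279
APPEND 30: p_15 = 30·8733973626816967 + 240449330792653 = 262259658135301663, q_15 = 30·4033194681524279 + 111035251944358 = 121106875697672728 → 262259658135301663/121106875697672728
APPEND 16: p_16 = 16·262259658135301663 + 8733973626816967 = 4204888503791643575, q_16 = 16·121106875697672728 + 4033194681524279 = 1941743205844287927 → 4204888503791643575/1941743205844287927
APPEND 46: p_17 = 46·4204888503791643575 + 262259658135301663 = 193687130832550906113, q_17 = 46·1941743205844287927 + 121106875697672728 = 89441294344534917370 → 193687130832550906113/89441294344534917370
APPEND 31: p_18 = 31·193687130832550906113 + 4204888503791643575 = 6008505944312869733078, q_18 = 31·89441294344534917370 + 1941743205844287927 = 2774621867886426726397 → 6008505944312869733078/2774621867886426726397
APPEND 11: p_19 = 11·6008505944312869733078 + 193687130832550906113 = 66287252518274117969971, q_19 = 11·2774621867886426726397 + 89441294344534917370 = 30610281841095228907737 → 66287252518274117969971/30610281841095228907737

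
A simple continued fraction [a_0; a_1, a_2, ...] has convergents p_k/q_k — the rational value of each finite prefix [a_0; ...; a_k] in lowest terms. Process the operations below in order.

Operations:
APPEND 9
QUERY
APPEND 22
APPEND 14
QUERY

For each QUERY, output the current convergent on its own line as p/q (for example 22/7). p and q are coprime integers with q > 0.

APPEND 9: p_0 = 9·1 + 0 = 9, q_0 = 9·0 + 1 = 1 → 9/1
APPEND 22: p_1 = 22·9 + 1 = 199, q_1 = 22·1 + 0 = 22 → 199/22
APPEND 14: p_2 = 14·199 + 9 = 2795, q_2 = 14·22 + 1 = 309 → 2795/309

9/1
2795/309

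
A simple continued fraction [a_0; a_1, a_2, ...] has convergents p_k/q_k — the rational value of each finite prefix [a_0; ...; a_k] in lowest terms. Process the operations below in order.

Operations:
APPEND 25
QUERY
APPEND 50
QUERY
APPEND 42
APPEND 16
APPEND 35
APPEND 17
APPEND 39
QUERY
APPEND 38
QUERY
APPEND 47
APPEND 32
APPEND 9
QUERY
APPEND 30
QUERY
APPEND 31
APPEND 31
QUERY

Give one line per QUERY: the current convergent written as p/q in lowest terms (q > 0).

25/1
1251/50
19643341605/785105878
746949899137/29854124017
10158219954793949/406004149237806
305871386828951015/12225080057167861
294563178948049488849/11773113143621854268

APPEND 25: p_0 = 25·1 + 0 = 25, q_0 = 25·0 + 1 = 1 → 25/1
APPEND 50: p_1 = 50·25 + 1 = 1251, q_1 = 50·1 + 0 = 50 → 1251/50
APPEND 42: p_2 = 42·1251 + 25 = 52567, q_2 = 42·50 + 1 = 2101 → 52567/2101
APPEND 16: p_3 = 16·52567 + 1251 = 842323, q_3 = 16·2101 + 50 = 33666 → 842323/33666
APPEND 35: p_4 = 35·842323 + 52567 = 29533872, q_4 = 35·33666 + 2101 = 1180411 → 29533872/1180411
APPEND 17: p_5 = 17·29533872 + 842323 = 502918147, q_5 = 17·1180411 + 33666 = 20100653 → 502918147/20100653
APPEND 39: p_6 = 39·502918147 + 29533872 = 19643341605, q_6 = 39·20100653 + 1180411 = 785105878 → 19643341605/785105878
APPEND 38: p_7 = 38·19643341605 + 502918147 = 746949899137, q_7 = 38·785105878 + 20100653 = 29854124017 → 746949899137/29854124017
APPEND 47: p_8 = 47·746949899137 + 19643341605 = 35126288601044, q_8 = 47·29854124017 + 785105878 = 1403928934677 → 35126288601044/1403928934677
APPEND 32: p_9 = 32·35126288601044 + 746949899137 = 1124788185132545, q_9 = 32·1403928934677 + 29854124017 = 44955580033681 → 1124788185132545/44955580033681
APPEND 9: p_10 = 9·1124788185132545 + 35126288601044 = 10158219954793949, q_10 = 9·44955580033681 + 1403928934677 = 406004149237806 → 10158219954793949/406004149237806
APPEND 30: p_11 = 30·10158219954793949 + 1124788185132545 = 305871386828951015, q_11 = 30·406004149237806 + 44955580033681 = 12225080057167861 → 305871386828951015/12225080057167861
APPEND 31: p_12 = 31·305871386828951015 + 10158219954793949 = 9492171211652275414, q_12 = 31·12225080057167861 + 406004149237806 = 379383485921441497 → 9492171211652275414/379383485921441497
APPEND 31: p_13 = 31·9492171211652275414 + 305871386828951015 = 294563178948049488849, q_13 = 31·379383485921441497 + 12225080057167861 = 11773113143621854268 → 294563178948049488849/11773113143621854268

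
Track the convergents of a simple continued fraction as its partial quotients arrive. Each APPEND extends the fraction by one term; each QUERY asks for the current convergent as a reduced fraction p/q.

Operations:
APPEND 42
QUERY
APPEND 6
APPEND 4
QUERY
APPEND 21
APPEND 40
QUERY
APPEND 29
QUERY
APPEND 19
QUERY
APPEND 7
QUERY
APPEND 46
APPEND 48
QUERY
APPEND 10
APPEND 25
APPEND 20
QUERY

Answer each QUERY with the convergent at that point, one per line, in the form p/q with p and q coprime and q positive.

42/1
1054/25
896534/21265
26021873/617216
495312121/11748369
3493206720/82855799
7740268626288/183592381703
39014303783670381/925385060642713

APPEND 42: p_0 = 42·1 + 0 = 42, q_0 = 42·0 + 1 = 1 → 42/1
APPEND 6: p_1 = 6·42 + 1 = 253, q_1 = 6·1 + 0 = 6 → 253/6
APPEND 4: p_2 = 4·253 + 42 = 1054, q_2 = 4·6 + 1 = 25 → 1054/25
APPEND 21: p_3 = 21·1054 + 253 = 22387, q_3 = 21·25 + 6 = 531 → 22387/531
APPEND 40: p_4 = 40·22387 + 1054 = 896534, q_4 = 40·531 + 25 = 21265 → 896534/21265
APPEND 29: p_5 = 29·896534 + 22387 = 26021873, q_5 = 29·21265 + 531 = 617216 → 26021873/617216
APPEND 19: p_6 = 19·26021873 + 896534 = 495312121, q_6 = 19·617216 + 21265 = 11748369 → 495312121/11748369
APPEND 7: p_7 = 7·495312121 + 26021873 = 3493206720, q_7 = 7·11748369 + 617216 = 82855799 → 3493206720/82855799
APPEND 46: p_8 = 46·3493206720 + 495312121 = 161182821241, q_8 = 46·82855799 + 11748369 = 3823115123 → 161182821241/3823115123
APPEND 48: p_9 = 48·161182821241 + 3493206720 = 7740268626288, q_9 = 48·3823115123 + 82855799 = 183592381703 → 7740268626288/183592381703
APPEND 10: p_10 = 10·7740268626288 + 161182821241 = 77563869084121, q_10 = 10·183592381703 + 3823115123 = 1839746932153 → 77563869084121/1839746932153
APPEND 25: p_11 = 25·77563869084121 + 7740268626288 = 1946836995729313, q_11 = 25·1839746932153 + 183592381703 = 46177265685528 → 1946836995729313/46177265685528
APPEND 20: p_12 = 20·1946836995729313 + 77563869084121 = 39014303783670381, q_12 = 20·46177265685528 + 1839746932153 = 925385060642713 → 39014303783670381/925385060642713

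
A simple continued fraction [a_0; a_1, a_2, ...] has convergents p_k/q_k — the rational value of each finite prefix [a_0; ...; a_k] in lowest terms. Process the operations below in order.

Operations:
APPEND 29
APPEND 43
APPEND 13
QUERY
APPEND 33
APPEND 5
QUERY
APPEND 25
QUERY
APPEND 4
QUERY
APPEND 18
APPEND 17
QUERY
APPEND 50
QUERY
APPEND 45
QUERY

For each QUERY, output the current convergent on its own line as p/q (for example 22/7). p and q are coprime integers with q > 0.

APPEND 29: p_0 = 29·1 + 0 = 29, q_0 = 29·0 + 1 = 1 → 29/1
APPEND 43: p_1 = 43·29 + 1 = 1248, q_1 = 43·1 + 0 = 43 → 1248/43
APPEND 13: p_2 = 13·1248 + 29 = 16253, q_2 = 13·43 + 1 = 560 → 16253/560
APPEND 33: p_3 = 33·16253 + 1248 = 537597, q_3 = 33·560 + 43 = 18523 → 537597/18523
APPEND 5: p_4 = 5·537597 + 16253 = 2704238, q_4 = 5·18523 + 560 = 93175 → 2704238/93175
APPEND 25: p_5 = 25·2704238 + 537597 = 68143547, q_5 = 25·93175 + 18523 = 2347898 → 68143547/2347898
APPEND 4: p_6 = 4·68143547 + 2704238 = 275278426, q_6 = 4·2347898 + 93175 = 9484767 → 275278426/9484767
APPEND 18: p_7 = 18·275278426 + 68143547 = 5023155215, q_7 = 18·9484767 + 2347898 = 173073704 → 5023155215/173073704
APPEND 17: p_8 = 17·5023155215 + 275278426 = 85668917081, q_8 = 17·173073704 + 9484767 = 2951737735 → 85668917081/2951737735
APPEND 50: p_9 = 50·85668917081 + 5023155215 = 4288469009265, q_9 = 50·2951737735 + 173073704 = 147759960454 → 4288469009265/147759960454
APPEND 45: p_10 = 45·4288469009265 + 85668917081 = 193066774334006, q_10 = 45·147759960454 + 2951737735 = 6652149958165 → 193066774334006/6652149958165

16253/560
2704238/93175
68143547/2347898
275278426/9484767
85668917081/2951737735
4288469009265/147759960454
193066774334006/6652149958165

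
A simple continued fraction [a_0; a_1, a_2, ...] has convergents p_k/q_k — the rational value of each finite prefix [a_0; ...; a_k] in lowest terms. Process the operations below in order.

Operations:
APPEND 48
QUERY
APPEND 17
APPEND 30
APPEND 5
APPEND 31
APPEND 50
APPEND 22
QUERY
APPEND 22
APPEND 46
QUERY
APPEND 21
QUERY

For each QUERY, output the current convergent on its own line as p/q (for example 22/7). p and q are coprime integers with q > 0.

48/1
4248588229/88404127
4312695224399/89738057863
90660261595774/1886448120639

APPEND 48: p_0 = 48·1 + 0 = 48, q_0 = 48·0 + 1 = 1 → 48/1
APPEND 17: p_1 = 17·48 + 1 = 817, q_1 = 17·1 + 0 = 17 → 817/17
APPEND 30: p_2 = 30·817 + 48 = 24558, q_2 = 30·17 + 1 = 511 → 24558/511
APPEND 5: p_3 = 5·24558 + 817 = 123607, q_3 = 5·511 + 17 = 2572 → 123607/2572
APPEND 31: p_4 = 31·123607 + 24558 = 3856375, q_4 = 31·2572 + 511 = 80243 → 3856375/80243
APPEND 50: p_5 = 50·3856375 + 123607 = 192942357, q_5 = 50·80243 + 2572 = 4014722 → 192942357/4014722
APPEND 22: p_6 = 22·192942357 + 3856375 = 4248588229, q_6 = 22·4014722 + 80243 = 88404127 → 4248588229/88404127
APPEND 22: p_7 = 22·4248588229 + 192942357 = 93661883395, q_7 = 22·88404127 + 4014722 = 1948905516 → 93661883395/1948905516
APPEND 46: p_8 = 46·93661883395 + 4248588229 = 4312695224399, q_8 = 46·1948905516 + 88404127 = 89738057863 → 4312695224399/89738057863
APPEND 21: p_9 = 21·4312695224399 + 93661883395 = 90660261595774, q_9 = 21·89738057863 + 1948905516 = 1886448120639 → 90660261595774/1886448120639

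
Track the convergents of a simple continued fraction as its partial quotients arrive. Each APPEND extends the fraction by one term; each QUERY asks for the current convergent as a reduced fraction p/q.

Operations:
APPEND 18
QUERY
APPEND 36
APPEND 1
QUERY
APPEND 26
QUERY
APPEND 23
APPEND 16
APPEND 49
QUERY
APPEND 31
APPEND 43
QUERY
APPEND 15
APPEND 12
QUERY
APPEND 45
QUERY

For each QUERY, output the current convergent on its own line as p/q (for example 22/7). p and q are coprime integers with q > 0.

APPEND 18: p_0 = 18·1 + 0 = 18, q_0 = 18·0 + 1 = 1 → 18/1
APPEND 36: p_1 = 36·18 + 1 = 649, q_1 = 36·1 + 0 = 36 → 649/36
APPEND 1: p_2 = 1·649 + 18 = 667, q_2 = 1·36 + 1 = 37 → 667/37
APPEND 26: p_3 = 26·667 + 649 = 17991, q_3 = 26·37 + 36 = 998 → 17991/998
APPEND 23: p_4 = 23·17991 + 667 = 414460, q_4 = 23·998 + 37 = 22991 → 414460/22991
APPEND 16: p_5 = 16·414460 + 17991 = 6649351, q_5 = 16·22991 + 998 = 368854 → 6649351/368854
APPEND 49: p_6 = 49·6649351 + 414460 = 326232659, q_6 = 49·368854 + 22991 = 18096837 → 326232659/18096837
APPEND 31: p_7 = 31·326232659 + 6649351 = 10119861780, q_7 = 31·18096837 + 368854 = 561370801 → 10119861780/561370801
APPEND 43: p_8 = 43·10119861780 + 326232659 = 435480289199, q_8 = 43·561370801 + 18096837 = 24157041280 → 435480289199/24157041280
APPEND 15: p_9 = 15·435480289199 + 10119861780 = 6542324199765, q_9 = 15·24157041280 + 561370801 = 362916990001 → 6542324199765/362916990001
APPEND 12: p_10 = 12·6542324199765 + 435480289199 = 78943370686379, q_10 = 12·362916990001 + 24157041280 = 4379160921292 → 78943370686379/4379160921292
APPEND 45: p_11 = 45·78943370686379 + 6542324199765 = 3558994005086820, q_11 = 45·4379160921292 + 362916990001 = 197425158448141 → 3558994005086820/197425158448141

18/1
667/37
17991/998
326232659/18096837
435480289199/24157041280
78943370686379/4379160921292
3558994005086820/197425158448141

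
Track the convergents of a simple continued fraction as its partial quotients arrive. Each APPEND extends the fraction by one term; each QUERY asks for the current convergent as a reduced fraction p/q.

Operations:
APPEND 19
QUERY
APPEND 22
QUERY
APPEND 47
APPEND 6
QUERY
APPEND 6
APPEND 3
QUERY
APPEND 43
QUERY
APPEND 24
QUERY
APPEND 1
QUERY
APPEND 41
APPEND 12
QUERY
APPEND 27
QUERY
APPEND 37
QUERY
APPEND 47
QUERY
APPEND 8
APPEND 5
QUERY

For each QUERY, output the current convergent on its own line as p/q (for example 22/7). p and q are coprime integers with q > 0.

19/1
419/22
118691/6232
2314265/121513
100245253/5263486
2408200337/126445177
2508445590/131708663
1265562079914/66449712983
34275430627205/1799668750901
1269456495286499/66654193496320
59698730709092658/3134546763077941
2453995241549231473/128849688253677181

APPEND 19: p_0 = 19·1 + 0 = 19, q_0 = 19·0 + 1 = 1 → 19/1
APPEND 22: p_1 = 22·19 + 1 = 419, q_1 = 22·1 + 0 = 22 → 419/22
APPEND 47: p_2 = 47·419 + 19 = 19712, q_2 = 47·22 + 1 = 1035 → 19712/1035
APPEND 6: p_3 = 6·19712 + 419 = 118691, q_3 = 6·1035 + 22 = 6232 → 118691/6232
APPEND 6: p_4 = 6·118691 + 19712 = 731858, q_4 = 6·6232 + 1035 = 38427 → 731858/38427
APPEND 3: p_5 = 3·731858 + 118691 = 2314265, q_5 = 3·38427 + 6232 = 121513 → 2314265/121513
APPEND 43: p_6 = 43·2314265 + 731858 = 100245253, q_6 = 43·121513 + 38427 = 5263486 → 100245253/5263486
APPEND 24: p_7 = 24·100245253 + 2314265 = 2408200337, q_7 = 24·5263486 + 121513 = 126445177 → 2408200337/126445177
APPEND 1: p_8 = 1·2408200337 + 100245253 = 2508445590, q_8 = 1·126445177 + 5263486 = 131708663 → 2508445590/131708663
APPEND 41: p_9 = 41·2508445590 + 2408200337 = 105254469527, q_9 = 41·131708663 + 126445177 = 5526500360 → 105254469527/5526500360
APPEND 12: p_10 = 12·105254469527 + 2508445590 = 1265562079914, q_10 = 12·5526500360 + 131708663 = 66449712983 → 1265562079914/66449712983
APPEND 27: p_11 = 27·1265562079914 + 105254469527 = 34275430627205, q_11 = 27·66449712983 + 5526500360 = 1799668750901 → 34275430627205/1799668750901
APPEND 37: p_12 = 37·34275430627205 + 1265562079914 = 1269456495286499, q_12 = 37·1799668750901 + 66449712983 = 66654193496320 → 1269456495286499/66654193496320
APPEND 47: p_13 = 47·1269456495286499 + 34275430627205 = 59698730709092658, q_13 = 47·66654193496320 + 1799668750901 = 3134546763077941 → 59698730709092658/3134546763077941
APPEND 8: p_14 = 8·59698730709092658 + 1269456495286499 = 478859302168027763, q_14 = 8·3134546763077941 + 66654193496320 = 25143028298119848 → 478859302168027763/25143028298119848
APPEND 5: p_15 = 5·478859302168027763 + 59698730709092658 = 2453995241549231473, q_15 = 5·25143028298119848 + 3134546763077941 = 128849688253677181 → 2453995241549231473/128849688253677181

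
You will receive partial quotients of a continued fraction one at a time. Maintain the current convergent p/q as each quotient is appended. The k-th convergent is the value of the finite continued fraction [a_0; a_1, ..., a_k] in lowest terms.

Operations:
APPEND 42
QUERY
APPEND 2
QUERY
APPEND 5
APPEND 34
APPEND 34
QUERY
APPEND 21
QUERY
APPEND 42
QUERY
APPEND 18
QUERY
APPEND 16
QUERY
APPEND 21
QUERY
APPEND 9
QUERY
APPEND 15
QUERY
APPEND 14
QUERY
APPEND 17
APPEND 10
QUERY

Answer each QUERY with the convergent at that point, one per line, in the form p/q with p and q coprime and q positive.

42/1
85/2
543209/12795
11423352/269071
480323993/11313777
8657255226/203917057
138996407609/3273986689
2927581815015/68957637526
26487232742744/623892724423
400236072956175/9427348503871
5629792254129194/132606771778617
966696836185653924/22770031459182217

APPEND 42: p_0 = 42·1 + 0 = 42, q_0 = 42·0 + 1 = 1 → 42/1
APPEND 2: p_1 = 2·42 + 1 = 85, q_1 = 2·1 + 0 = 2 → 85/2
APPEND 5: p_2 = 5·85 + 42 = 467, q_2 = 5·2 + 1 = 11 → 467/11
APPEND 34: p_3 = 34·467 + 85 = 15963, q_3 = 34·11 + 2 = 376 → 15963/376
APPEND 34: p_4 = 34·15963 + 467 = 543209, q_4 = 34·376 + 11 = 12795 → 543209/12795
APPEND 21: p_5 = 21·543209 + 15963 = 11423352, q_5 = 21·12795 + 376 = 269071 → 11423352/269071
APPEND 42: p_6 = 42·11423352 + 543209 = 480323993, q_6 = 42·269071 + 12795 = 11313777 → 480323993/11313777
APPEND 18: p_7 = 18·480323993 + 11423352 = 8657255226, q_7 = 18·11313777 + 269071 = 203917057 → 8657255226/203917057
APPEND 16: p_8 = 16·8657255226 + 480323993 = 138996407609, q_8 = 16·203917057 + 11313777 = 3273986689 → 138996407609/3273986689
APPEND 21: p_9 = 21·138996407609 + 8657255226 = 2927581815015, q_9 = 21·3273986689 + 203917057 = 68957637526 → 2927581815015/68957637526
APPEND 9: p_10 = 9·2927581815015 + 138996407609 = 26487232742744, q_10 = 9·68957637526 + 3273986689 = 623892724423 → 26487232742744/623892724423
APPEND 15: p_11 = 15·26487232742744 + 2927581815015 = 400236072956175, q_11 = 15·623892724423 + 68957637526 = 9427348503871 → 400236072956175/9427348503871
APPEND 14: p_12 = 14·400236072956175 + 26487232742744 = 5629792254129194, q_12 = 14·9427348503871 + 623892724423 = 132606771778617 → 5629792254129194/132606771778617
APPEND 17: p_13 = 17·5629792254129194 + 400236072956175 = 96106704393152473, q_13 = 17·132606771778617 + 9427348503871 = 2263742468740360 → 96106704393152473/2263742468740360
APPEND 10: p_14 = 10·96106704393152473 + 5629792254129194 = 966696836185653924, q_14 = 10·2263742468740360 + 132606771778617 = 22770031459182217 → 966696836185653924/22770031459182217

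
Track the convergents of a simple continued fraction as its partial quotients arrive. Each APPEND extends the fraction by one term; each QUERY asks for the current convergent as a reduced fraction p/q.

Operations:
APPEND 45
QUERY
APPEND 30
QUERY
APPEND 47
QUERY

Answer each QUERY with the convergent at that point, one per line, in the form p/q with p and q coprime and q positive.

APPEND 45: p_0 = 45·1 + 0 = 45, q_0 = 45·0 + 1 = 1 → 45/1
APPEND 30: p_1 = 30·45 + 1 = 1351, q_1 = 30·1 + 0 = 30 → 1351/30
APPEND 47: p_2 = 47·1351 + 45 = 63542, q_2 = 47·30 + 1 = 1411 → 63542/1411

45/1
1351/30
63542/1411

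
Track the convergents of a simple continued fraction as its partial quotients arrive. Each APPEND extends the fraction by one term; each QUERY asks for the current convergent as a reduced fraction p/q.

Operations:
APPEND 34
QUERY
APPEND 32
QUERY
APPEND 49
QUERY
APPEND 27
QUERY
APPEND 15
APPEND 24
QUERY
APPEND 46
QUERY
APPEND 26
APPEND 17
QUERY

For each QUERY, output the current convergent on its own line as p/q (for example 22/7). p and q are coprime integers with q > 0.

APPEND 34: p_0 = 34·1 + 0 = 34, q_0 = 34·0 + 1 = 1 → 34/1
APPEND 32: p_1 = 32·34 + 1 = 1089, q_1 = 32·1 + 0 = 32 → 1089/32
APPEND 49: p_2 = 49·1089 + 34 = 53395, q_2 = 49·32 + 1 = 1569 → 53395/1569
APPEND 27: p_3 = 27·53395 + 1089 = 1442754, q_3 = 27·1569 + 32 = 42395 → 1442754/42395
APPEND 15: p_4 = 15·1442754 + 53395 = 21694705, q_4 = 15·42395 + 1569 = 637494 → 21694705/637494
APPEND 24: p_5 = 24·21694705 + 1442754 = 522115674, q_5 = 24·637494 + 42395 = 15342251 → 522115674/15342251
APPEND 46: p_6 = 46·522115674 + 21694705 = 24039015709, q_6 = 46·15342251 + 637494 = 706381040 → 24039015709/706381040
APPEND 26: p_7 = 26·24039015709 + 522115674 = 625536524108, q_7 = 26·706381040 + 15342251 = 18381249291 → 625536524108/18381249291
APPEND 17: p_8 = 17·625536524108 + 24039015709 = 10658159925545, q_8 = 17·18381249291 + 706381040 = 313187618987 → 10658159925545/313187618987

34/1
1089/32
53395/1569
1442754/42395
522115674/15342251
24039015709/706381040
10658159925545/313187618987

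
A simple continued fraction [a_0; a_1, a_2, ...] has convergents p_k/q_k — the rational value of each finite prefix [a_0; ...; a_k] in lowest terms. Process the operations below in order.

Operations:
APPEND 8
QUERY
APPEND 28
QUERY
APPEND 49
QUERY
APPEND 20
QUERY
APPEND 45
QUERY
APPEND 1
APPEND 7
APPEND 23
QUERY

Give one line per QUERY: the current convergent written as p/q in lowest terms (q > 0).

8/1
225/28
11033/1373
220885/27488
9950858/1238333
1876692100/233544661

APPEND 8: p_0 = 8·1 + 0 = 8, q_0 = 8·0 + 1 = 1 → 8/1
APPEND 28: p_1 = 28·8 + 1 = 225, q_1 = 28·1 + 0 = 28 → 225/28
APPEND 49: p_2 = 49·225 + 8 = 11033, q_2 = 49·28 + 1 = 1373 → 11033/1373
APPEND 20: p_3 = 20·11033 + 225 = 220885, q_3 = 20·1373 + 28 = 27488 → 220885/27488
APPEND 45: p_4 = 45·220885 + 11033 = 9950858, q_4 = 45·27488 + 1373 = 1238333 → 9950858/1238333
APPEND 1: p_5 = 1·9950858 + 220885 = 10171743, q_5 = 1·1238333 + 27488 = 1265821 → 10171743/1265821
APPEND 7: p_6 = 7·10171743 + 9950858 = 81153059, q_6 = 7·1265821 + 1238333 = 10099080 → 81153059/10099080
APPEND 23: p_7 = 23·81153059 + 10171743 = 1876692100, q_7 = 23·10099080 + 1265821 = 233544661 → 1876692100/233544661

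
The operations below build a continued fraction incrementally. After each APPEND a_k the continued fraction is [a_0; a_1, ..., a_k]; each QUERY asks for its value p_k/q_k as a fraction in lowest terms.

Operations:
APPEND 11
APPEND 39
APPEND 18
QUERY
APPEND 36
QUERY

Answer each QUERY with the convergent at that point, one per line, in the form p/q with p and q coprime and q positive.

APPEND 11: p_0 = 11·1 + 0 = 11, q_0 = 11·0 + 1 = 1 → 11/1
APPEND 39: p_1 = 39·11 + 1 = 430, q_1 = 39·1 + 0 = 39 → 430/39
APPEND 18: p_2 = 18·430 + 11 = 7751, q_2 = 18·39 + 1 = 703 → 7751/703
APPEND 36: p_3 = 36·7751 + 430 = 279466, q_3 = 36·703 + 39 = 25347 → 279466/25347

7751/703
279466/25347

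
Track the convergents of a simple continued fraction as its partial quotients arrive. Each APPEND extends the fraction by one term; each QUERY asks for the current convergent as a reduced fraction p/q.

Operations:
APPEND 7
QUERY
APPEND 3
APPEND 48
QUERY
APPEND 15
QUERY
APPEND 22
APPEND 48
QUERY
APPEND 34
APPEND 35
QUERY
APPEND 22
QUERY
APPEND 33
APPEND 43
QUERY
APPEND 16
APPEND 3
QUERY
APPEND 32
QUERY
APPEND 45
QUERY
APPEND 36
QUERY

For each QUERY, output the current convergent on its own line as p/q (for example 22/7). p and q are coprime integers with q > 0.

APPEND 7: p_0 = 7·1 + 0 = 7, q_0 = 7·0 + 1 = 1 → 7/1
APPEND 3: p_1 = 3·7 + 1 = 22, q_1 = 3·1 + 0 = 3 → 22/3
APPEND 48: p_2 = 48·22 + 7 = 1063, q_2 = 48·3 + 1 = 145 → 1063/145
APPEND 15: p_3 = 15·1063 + 22 = 15967, q_3 = 15·145 + 3 = 2178 → 15967/2178
APPEND 22: p_4 = 22·15967 + 1063 = 352337, q_4 = 22·2178 + 145 = 48061 → 352337/48061
APPEND 48: p_5 = 48·352337 + 15967 = 16928143, q_5 = 48·48061 + 2178 = 2309106 → 16928143/2309106
APPEND 34: p_6 = 34·16928143 + 352337 = 575909199, q_6 = 34·2309106 + 48061 = 78557665 → 575909199/78557665
APPEND 35: p_7 = 35·575909199 + 16928143 = 20173750108, q_7 = 35·78557665 + 2309106 = 2751827381 → 20173750108/2751827381
APPEND 22: p_8 = 22·20173750108 + 575909199 = 444398411575, q_8 = 22·2751827381 + 78557665 = 60618760047 → 444398411575/60618760047
APPEND 33: p_9 = 33·444398411575 + 20173750108 = 14685321332083, q_9 = 33·60618760047 + 2751827381 = 2003170908932 → 14685321332083/2003170908932
APPEND 43: p_10 = 43·14685321332083 + 444398411575 = 631913215691144, q_10 = 43·2003170908932 + 60618760047 = 86196967844123 → 631913215691144/86196967844123
APPEND 16: p_11 = 16·631913215691144 + 14685321332083 = 10125296772390387, q_11 = 16·86196967844123 + 2003170908932 = 1381154656414900 → 10125296772390387/1381154656414900
APPEND 3: p_12 = 3·10125296772390387 + 631913215691144 = 31007803532862305, q_12 = 3·1381154656414900 + 86196967844123 = 4229660937088823 → 31007803532862305/4229660937088823
APPEND 32: p_13 = 32·31007803532862305 + 10125296772390387 = 1002375009823984147, q_13 = 32·4229660937088823 + 1381154656414900 = 136730304643257236 → 1002375009823984147/136730304643257236
APPEND 45: p_14 = 45·1002375009823984147 + 31007803532862305 = 45137883245612148920, q_14 = 45·136730304643257236 + 4229660937088823 = 6157093369883664443 → 45137883245612148920/6157093369883664443
APPEND 36: p_15 = 36·45137883245612148920 + 1002375009823984147 = 1625966171851861345267, q_15 = 36·6157093369883664443 + 136730304643257236 = 221792091620455177184 → 1625966171851861345267/221792091620455177184

7/1
1063/145
15967/2178
16928143/2309106
20173750108/2751827381
444398411575/60618760047
631913215691144/86196967844123
31007803532862305/4229660937088823
1002375009823984147/136730304643257236
45137883245612148920/6157093369883664443
1625966171851861345267/221792091620455177184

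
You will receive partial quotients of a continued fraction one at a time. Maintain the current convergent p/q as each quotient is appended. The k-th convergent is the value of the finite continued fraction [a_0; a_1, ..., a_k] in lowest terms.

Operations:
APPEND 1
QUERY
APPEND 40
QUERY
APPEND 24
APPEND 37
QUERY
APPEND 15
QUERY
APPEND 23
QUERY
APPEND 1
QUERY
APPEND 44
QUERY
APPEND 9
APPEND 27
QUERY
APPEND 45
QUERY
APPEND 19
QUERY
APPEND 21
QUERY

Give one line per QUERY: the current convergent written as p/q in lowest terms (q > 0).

1/1
41/40
36486/35597
548275/534916
12646811/12338665
13195086/12873581
593230595/578776229
145104532502/141568986563
6535056233031/6375826254977
124311172960091/121282267831126
2617069688394942/2553303450708623

APPEND 1: p_0 = 1·1 + 0 = 1, q_0 = 1·0 + 1 = 1 → 1/1
APPEND 40: p_1 = 40·1 + 1 = 41, q_1 = 40·1 + 0 = 40 → 41/40
APPEND 24: p_2 = 24·41 + 1 = 985, q_2 = 24·40 + 1 = 961 → 985/961
APPEND 37: p_3 = 37·985 + 41 = 36486, q_3 = 37·961 + 40 = 35597 → 36486/35597
APPEND 15: p_4 = 15·36486 + 985 = 548275, q_4 = 15·35597 + 961 = 534916 → 548275/534916
APPEND 23: p_5 = 23·548275 + 36486 = 12646811, q_5 = 23·534916 + 35597 = 12338665 → 12646811/12338665
APPEND 1: p_6 = 1·12646811 + 548275 = 13195086, q_6 = 1·12338665 + 534916 = 12873581 → 13195086/12873581
APPEND 44: p_7 = 44·13195086 + 12646811 = 593230595, q_7 = 44·12873581 + 12338665 = 578776229 → 593230595/578776229
APPEND 9: p_8 = 9·593230595 + 13195086 = 5352270441, q_8 = 9·578776229 + 12873581 = 5221859642 → 5352270441/5221859642
APPEND 27: p_9 = 27·5352270441 + 593230595 = 145104532502, q_9 = 27·5221859642 + 578776229 = 141568986563 → 145104532502/141568986563
APPEND 45: p_10 = 45·145104532502 + 5352270441 = 6535056233031, q_10 = 45·141568986563 + 5221859642 = 6375826254977 → 6535056233031/6375826254977
APPEND 19: p_11 = 19·6535056233031 + 145104532502 = 124311172960091, q_11 = 19·6375826254977 + 141568986563 = 121282267831126 → 124311172960091/121282267831126
APPEND 21: p_12 = 21·124311172960091 + 6535056233031 = 2617069688394942, q_12 = 21·121282267831126 + 6375826254977 = 2553303450708623 → 2617069688394942/2553303450708623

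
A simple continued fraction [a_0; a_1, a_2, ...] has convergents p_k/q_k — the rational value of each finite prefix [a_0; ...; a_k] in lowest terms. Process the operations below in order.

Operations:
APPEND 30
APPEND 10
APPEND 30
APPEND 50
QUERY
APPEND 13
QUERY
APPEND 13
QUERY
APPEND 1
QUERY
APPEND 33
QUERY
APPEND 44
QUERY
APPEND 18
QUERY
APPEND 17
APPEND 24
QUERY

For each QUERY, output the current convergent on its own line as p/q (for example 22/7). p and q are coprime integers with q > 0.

453301/15060
5901973/196081
77178950/2564113
83080923/2760194
2818849409/93650515
124112454919/4123382854
2236843037951/74314541887
917847501440015/30493608820279

APPEND 30: p_0 = 30·1 + 0 = 30, q_0 = 30·0 + 1 = 1 → 30/1
APPEND 10: p_1 = 10·30 + 1 = 301, q_1 = 10·1 + 0 = 10 → 301/10
APPEND 30: p_2 = 30·301 + 30 = 9060, q_2 = 30·10 + 1 = 301 → 9060/301
APPEND 50: p_3 = 50·9060 + 301 = 453301, q_3 = 50·301 + 10 = 15060 → 453301/15060
APPEND 13: p_4 = 13·453301 + 9060 = 5901973, q_4 = 13·15060 + 301 = 196081 → 5901973/196081
APPEND 13: p_5 = 13·5901973 + 453301 = 77178950, q_5 = 13·196081 + 15060 = 2564113 → 77178950/2564113
APPEND 1: p_6 = 1·77178950 + 5901973 = 83080923, q_6 = 1·2564113 + 196081 = 2760194 → 83080923/2760194
APPEND 33: p_7 = 33·83080923 + 77178950 = 2818849409, q_7 = 33·2760194 + 2564113 = 93650515 → 2818849409/93650515
APPEND 44: p_8 = 44·2818849409 + 83080923 = 124112454919, q_8 = 44·93650515 + 2760194 = 4123382854 → 124112454919/4123382854
APPEND 18: p_9 = 18·124112454919 + 2818849409 = 2236843037951, q_9 = 18·4123382854 + 93650515 = 74314541887 → 2236843037951/74314541887
APPEND 17: p_10 = 17·2236843037951 + 124112454919 = 38150444100086, q_10 = 17·74314541887 + 4123382854 = 1267470594933 → 38150444100086/1267470594933
APPEND 24: p_11 = 24·38150444100086 + 2236843037951 = 917847501440015, q_11 = 24·1267470594933 + 74314541887 = 30493608820279 → 917847501440015/30493608820279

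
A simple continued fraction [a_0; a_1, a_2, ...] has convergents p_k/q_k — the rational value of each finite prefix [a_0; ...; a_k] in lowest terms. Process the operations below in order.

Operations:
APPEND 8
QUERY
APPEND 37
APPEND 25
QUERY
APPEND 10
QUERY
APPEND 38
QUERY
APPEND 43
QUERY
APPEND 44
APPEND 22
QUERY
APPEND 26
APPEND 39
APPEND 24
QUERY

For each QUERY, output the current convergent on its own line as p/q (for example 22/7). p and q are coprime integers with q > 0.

8/1
7433/926
74627/9297
2843259/354212
122334764/15240413
118604938014/14775752861
2897346300193279/360950172912154

APPEND 8: p_0 = 8·1 + 0 = 8, q_0 = 8·0 + 1 = 1 → 8/1
APPEND 37: p_1 = 37·8 + 1 = 297, q_1 = 37·1 + 0 = 37 → 297/37
APPEND 25: p_2 = 25·297 + 8 = 7433, q_2 = 25·37 + 1 = 926 → 7433/926
APPEND 10: p_3 = 10·7433 + 297 = 74627, q_3 = 10·926 + 37 = 9297 → 74627/9297
APPEND 38: p_4 = 38·74627 + 7433 = 2843259, q_4 = 38·9297 + 926 = 354212 → 2843259/354212
APPEND 43: p_5 = 43·2843259 + 74627 = 122334764, q_5 = 43·354212 + 9297 = 15240413 → 122334764/15240413
APPEND 44: p_6 = 44·122334764 + 2843259 = 5385572875, q_6 = 44·15240413 + 354212 = 670932384 → 5385572875/670932384
APPEND 22: p_7 = 22·5385572875 + 122334764 = 118604938014, q_7 = 22·670932384 + 15240413 = 14775752861 → 118604938014/14775752861
APPEND 26: p_8 = 26·118604938014 + 5385572875 = 3089113961239, q_8 = 26·14775752861 + 670932384 = 384840506770 → 3089113961239/384840506770
APPEND 39: p_9 = 39·3089113961239 + 118604938014 = 120594049426335, q_9 = 39·384840506770 + 14775752861 = 15023555516891 → 120594049426335/15023555516891
APPEND 24: p_10 = 24·120594049426335 + 3089113961239 = 2897346300193279, q_10 = 24·15023555516891 + 384840506770 = 360950172912154 → 2897346300193279/360950172912154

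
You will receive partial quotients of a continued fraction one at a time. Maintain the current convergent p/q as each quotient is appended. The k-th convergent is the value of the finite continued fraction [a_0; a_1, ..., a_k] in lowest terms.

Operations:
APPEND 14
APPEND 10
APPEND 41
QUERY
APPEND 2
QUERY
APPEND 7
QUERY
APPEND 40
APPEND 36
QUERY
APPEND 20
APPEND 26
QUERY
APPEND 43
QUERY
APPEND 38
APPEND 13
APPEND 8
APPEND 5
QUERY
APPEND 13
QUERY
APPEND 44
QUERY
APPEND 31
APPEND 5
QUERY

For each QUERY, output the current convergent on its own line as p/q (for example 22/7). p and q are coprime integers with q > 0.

5795/411
11731/832
87912/6235
127103508/9014587
66312661154/4703105859
2853990027993/202414093909
58499661935137457/4148982984678007
771912820118124125/54746524174377468
34022663747132598957/2412996046657286599
5311395108653276057917/376701115899408596784

APPEND 14: p_0 = 14·1 + 0 = 14, q_0 = 14·0 + 1 = 1 → 14/1
APPEND 10: p_1 = 10·14 + 1 = 141, q_1 = 10·1 + 0 = 10 → 141/10
APPEND 41: p_2 = 41·141 + 14 = 5795, q_2 = 41·10 + 1 = 411 → 5795/411
APPEND 2: p_3 = 2·5795 + 141 = 11731, q_3 = 2·411 + 10 = 832 → 11731/832
APPEND 7: p_4 = 7·11731 + 5795 = 87912, q_4 = 7·832 + 411 = 6235 → 87912/6235
APPEND 40: p_5 = 40·87912 + 11731 = 3528211, q_5 = 40·6235 + 832 = 250232 → 3528211/250232
APPEND 36: p_6 = 36·3528211 + 87912 = 127103508, q_6 = 36·250232 + 6235 = 9014587 → 127103508/9014587
APPEND 20: p_7 = 20·127103508 + 3528211 = 2545598371, q_7 = 20·9014587 + 250232 = 180541972 → 2545598371/180541972
APPEND 26: p_8 = 26·2545598371 + 127103508 = 66312661154, q_8 = 26·180541972 + 9014587 = 4703105859 → 66312661154/4703105859
APPEND 43: p_9 = 43·66312661154 + 2545598371 = 2853990027993, q_9 = 43·4703105859 + 180541972 = 202414093909 → 2853990027993/202414093909
APPEND 38: p_10 = 38·2853990027993 + 66312661154 = 108517933724888, q_10 = 38·202414093909 + 4703105859 = 7696438674401 → 108517933724888/7696438674401
APPEND 13: p_11 = 13·108517933724888 + 2853990027993 = 1413587128451537, q_11 = 13·7696438674401 + 202414093909 = 100256116861122 → 1413587128451537/100256116861122
APPEND 8: p_12 = 8·1413587128451537 + 108517933724888 = 11417214961337184, q_12 = 8·100256116861122 + 7696438674401 = 809745373563377 → 11417214961337184/809745373563377
APPEND 5: p_13 = 5·11417214961337184 + 1413587128451537 = 58499661935137457, q_13 = 5·809745373563377 + 100256116861122 = 4148982984678007 → 58499661935137457/4148982984678007
APPEND 13: p_14 = 13·58499661935137457 + 11417214961337184 = 771912820118124125, q_14 = 13·4148982984678007 + 809745373563377 = 54746524174377468 → 771912820118124125/54746524174377468
APPEND 44: p_15 = 44·771912820118124125 + 58499661935137457 = 34022663747132598957, q_15 = 44·54746524174377468 + 4148982984678007 = 2412996046657286599 → 34022663747132598957/2412996046657286599
APPEND 31: p_16 = 31·34022663747132598957 + 771912820118124125 = 1055474488981228691792, q_16 = 31·2412996046657286599 + 54746524174377468 = 74857623970550262037 → 1055474488981228691792/74857623970550262037
APPEND 5: p_17 = 5·1055474488981228691792 + 34022663747132598957 = 5311395108653276057917, q_17 = 5·74857623970550262037 + 2412996046657286599 = 376701115899408596784 → 5311395108653276057917/376701115899408596784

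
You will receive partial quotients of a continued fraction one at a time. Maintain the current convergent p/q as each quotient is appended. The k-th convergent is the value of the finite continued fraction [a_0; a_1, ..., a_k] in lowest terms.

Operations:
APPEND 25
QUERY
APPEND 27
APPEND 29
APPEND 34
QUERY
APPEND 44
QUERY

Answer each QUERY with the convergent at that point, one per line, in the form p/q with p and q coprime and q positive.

APPEND 25: p_0 = 25·1 + 0 = 25, q_0 = 25·0 + 1 = 1 → 25/1
APPEND 27: p_1 = 27·25 + 1 = 676, q_1 = 27·1 + 0 = 27 → 676/27
APPEND 29: p_2 = 29·676 + 25 = 19629, q_2 = 29·27 + 1 = 784 → 19629/784
APPEND 34: p_3 = 34·19629 + 676 = 668062, q_3 = 34·784 + 27 = 26683 → 668062/26683
APPEND 44: p_4 = 44·668062 + 19629 = 29414357, q_4 = 44·26683 + 784 = 1174836 → 29414357/1174836

25/1
668062/26683
29414357/1174836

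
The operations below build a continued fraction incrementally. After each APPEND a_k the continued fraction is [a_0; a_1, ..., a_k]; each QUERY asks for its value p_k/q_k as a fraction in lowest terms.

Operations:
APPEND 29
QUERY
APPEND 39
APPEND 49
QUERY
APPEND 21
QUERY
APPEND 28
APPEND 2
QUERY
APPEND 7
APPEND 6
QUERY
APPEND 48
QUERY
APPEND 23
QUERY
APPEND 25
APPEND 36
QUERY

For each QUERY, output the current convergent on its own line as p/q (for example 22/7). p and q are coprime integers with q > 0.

29/1
55497/1912
1166569/40191
66605427/2294711
3060349935/105436133
147395754298/5078124621
3393162698789/116902302416
3062545838763617/105511786963172

APPEND 29: p_0 = 29·1 + 0 = 29, q_0 = 29·0 + 1 = 1 → 29/1
APPEND 39: p_1 = 39·29 + 1 = 1132, q_1 = 39·1 + 0 = 39 → 1132/39
APPEND 49: p_2 = 49·1132 + 29 = 55497, q_2 = 49·39 + 1 = 1912 → 55497/1912
APPEND 21: p_3 = 21·55497 + 1132 = 1166569, q_3 = 21·1912 + 39 = 40191 → 1166569/40191
APPEND 28: p_4 = 28·1166569 + 55497 = 32719429, q_4 = 28·40191 + 1912 = 1127260 → 32719429/1127260
APPEND 2: p_5 = 2·32719429 + 1166569 = 66605427, q_5 = 2·1127260 + 40191 = 2294711 → 66605427/2294711
APPEND 7: p_6 = 7·66605427 + 32719429 = 498957418, q_6 = 7·2294711 + 1127260 = 17190237 → 498957418/17190237
APPEND 6: p_7 = 6·498957418 + 66605427 = 3060349935, q_7 = 6·17190237 + 2294711 = 105436133 → 3060349935/105436133
APPEND 48: p_8 = 48·3060349935 + 498957418 = 147395754298, q_8 = 48·105436133 + 17190237 = 5078124621 → 147395754298/5078124621
APPEND 23: p_9 = 23·147395754298 + 3060349935 = 3393162698789, q_9 = 23·5078124621 + 105436133 = 116902302416 → 3393162698789/116902302416
APPEND 25: p_10 = 25·3393162698789 + 147395754298 = 84976463224023, q_10 = 25·116902302416 + 5078124621 = 2927635685021 → 84976463224023/2927635685021
APPEND 36: p_11 = 36·84976463224023 + 3393162698789 = 3062545838763617, q_11 = 36·2927635685021 + 116902302416 = 105511786963172 → 3062545838763617/105511786963172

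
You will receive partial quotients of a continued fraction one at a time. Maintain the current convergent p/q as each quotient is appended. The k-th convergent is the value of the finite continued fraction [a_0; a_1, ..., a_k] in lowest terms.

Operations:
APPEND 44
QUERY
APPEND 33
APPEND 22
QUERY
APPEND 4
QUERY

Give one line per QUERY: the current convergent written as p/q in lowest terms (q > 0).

APPEND 44: p_0 = 44·1 + 0 = 44, q_0 = 44·0 + 1 = 1 → 44/1
APPEND 33: p_1 = 33·44 + 1 = 1453, q_1 = 33·1 + 0 = 33 → 1453/33
APPEND 22: p_2 = 22·1453 + 44 = 32010, q_2 = 22·33 + 1 = 727 → 32010/727
APPEND 4: p_3 = 4·32010 + 1453 = 129493, q_3 = 4·727 + 33 = 2941 → 129493/2941

44/1
32010/727
129493/2941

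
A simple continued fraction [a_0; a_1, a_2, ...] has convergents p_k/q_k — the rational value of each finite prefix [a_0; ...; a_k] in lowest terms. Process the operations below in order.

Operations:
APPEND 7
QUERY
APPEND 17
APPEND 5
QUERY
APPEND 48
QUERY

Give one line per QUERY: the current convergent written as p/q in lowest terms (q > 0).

7/1
607/86
29256/4145

APPEND 7: p_0 = 7·1 + 0 = 7, q_0 = 7·0 + 1 = 1 → 7/1
APPEND 17: p_1 = 17·7 + 1 = 120, q_1 = 17·1 + 0 = 17 → 120/17
APPEND 5: p_2 = 5·120 + 7 = 607, q_2 = 5·17 + 1 = 86 → 607/86
APPEND 48: p_3 = 48·607 + 120 = 29256, q_3 = 48·86 + 17 = 4145 → 29256/4145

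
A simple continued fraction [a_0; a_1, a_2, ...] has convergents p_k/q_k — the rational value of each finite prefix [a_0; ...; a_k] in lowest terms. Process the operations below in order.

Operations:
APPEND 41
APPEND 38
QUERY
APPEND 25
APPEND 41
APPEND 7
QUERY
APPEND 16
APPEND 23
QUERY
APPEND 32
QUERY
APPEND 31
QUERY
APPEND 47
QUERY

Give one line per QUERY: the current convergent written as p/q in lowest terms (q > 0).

1559/38
11247521/274154
4187163194/102060493
134170783759/3270361269
4163481459723/101483259832
195817799390740/4772983573373

APPEND 41: p_0 = 41·1 + 0 = 41, q_0 = 41·0 + 1 = 1 → 41/1
APPEND 38: p_1 = 38·41 + 1 = 1559, q_1 = 38·1 + 0 = 38 → 1559/38
APPEND 25: p_2 = 25·1559 + 41 = 39016, q_2 = 25·38 + 1 = 951 → 39016/951
APPEND 41: p_3 = 41·39016 + 1559 = 1601215, q_3 = 41·951 + 38 = 39029 → 1601215/39029
APPEND 7: p_4 = 7·1601215 + 39016 = 11247521, q_4 = 7·39029 + 951 = 274154 → 11247521/274154
APPEND 16: p_5 = 16·11247521 + 1601215 = 181561551, q_5 = 16·274154 + 39029 = 4425493 → 181561551/4425493
APPEND 23: p_6 = 23·181561551 + 11247521 = 4187163194, q_6 = 23·4425493 + 274154 = 102060493 → 4187163194/102060493
APPEND 32: p_7 = 32·4187163194 + 181561551 = 134170783759, q_7 = 32·102060493 + 4425493 = 3270361269 → 134170783759/3270361269
APPEND 31: p_8 = 31·134170783759 + 4187163194 = 4163481459723, q_8 = 31·3270361269 + 102060493 = 101483259832 → 4163481459723/101483259832
APPEND 47: p_9 = 47·4163481459723 + 134170783759 = 195817799390740, q_9 = 47·101483259832 + 3270361269 = 4772983573373 → 195817799390740/4772983573373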